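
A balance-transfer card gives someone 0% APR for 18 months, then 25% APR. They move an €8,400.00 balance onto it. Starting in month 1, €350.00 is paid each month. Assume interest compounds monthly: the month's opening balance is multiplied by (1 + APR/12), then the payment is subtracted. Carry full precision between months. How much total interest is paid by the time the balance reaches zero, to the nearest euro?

Promo months 1–18 at r₀ = 0%/12 = 0; months 19+ at r₁ = 25%/12 = 0.0208333.
After month 18 (no interest yet): B = €8,400.00 − 18·€350.00 = €2,100.00.
Then at r₁ with €350.00/mo: n₂ = −ln(1 − r₁·B/P)/ln(1+r₁) ≈ 6.48 → 7 more payments.
Total paid = 24·€350.00 + €167.52 = €8,567.52; interest = €8,567.52 − €8,400.00 = €167.52.

€168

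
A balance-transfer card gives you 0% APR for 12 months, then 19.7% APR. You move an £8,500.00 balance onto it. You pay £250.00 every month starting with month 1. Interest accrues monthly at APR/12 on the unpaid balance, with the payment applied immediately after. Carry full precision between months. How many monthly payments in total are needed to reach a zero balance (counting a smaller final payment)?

Promo months 1–12 at r₀ = 0%/12 = 0; months 13+ at r₁ = 19.7%/12 = 0.0164167.
After month 12 (no interest yet): B = £8,500.00 − 12·£250.00 = £5,500.00.
Then at r₁ with £250.00/mo: n₂ = −ln(1 − r₁·B/P)/ln(1+r₁) ≈ 27.52 → 28 more payments.

40 months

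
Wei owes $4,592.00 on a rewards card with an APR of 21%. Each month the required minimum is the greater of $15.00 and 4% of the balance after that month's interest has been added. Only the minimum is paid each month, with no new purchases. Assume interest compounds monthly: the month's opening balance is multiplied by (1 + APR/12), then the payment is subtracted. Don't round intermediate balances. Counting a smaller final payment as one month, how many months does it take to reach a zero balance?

140 months

Monthly rate r = 21%/12 = 1.75% = 0.0175.
While 4% of the post-interest balance exceeds $15.00, each month B ← (B·(1+r))·(1 − 0.04), i.e. B shrinks by the factor (1+r)·0.96 = 0.9768.
This holds for months 1–108. Entering month 109 the balance is $363.93; 4% of the post-interest balance is now below $15.00, so the flat $15.00 minimum applies from here.
From month 109 a fixed $15.00 at rate r clears $363.93 in 32 more payments. Total: 108 + 32 = 140 months.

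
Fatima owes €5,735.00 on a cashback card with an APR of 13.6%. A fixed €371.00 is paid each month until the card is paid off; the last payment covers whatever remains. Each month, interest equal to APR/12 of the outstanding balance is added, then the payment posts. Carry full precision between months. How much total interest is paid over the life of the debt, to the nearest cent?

€605.85

Monthly rate r = 13.6%/12 = 1.13333% = 0.0113333.
Payoff takes n = ⌈−ln(1 − rB₀/P)/ln(1+r)⌉ = ⌈17.091⌉ = 18 payments; the last is €33.85.
Total paid = 17·€371.00 + €33.85 = €6,340.85.
Total interest = total paid − principal = €6,340.85 − €5,735.00 = €605.85.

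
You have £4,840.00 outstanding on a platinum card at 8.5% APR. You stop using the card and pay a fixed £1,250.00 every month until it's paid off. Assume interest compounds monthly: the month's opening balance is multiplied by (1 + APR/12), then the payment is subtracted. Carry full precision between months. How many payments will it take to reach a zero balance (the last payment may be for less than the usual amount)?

4 months

Monthly rate r = 8.5%/12 = 0.708333% = 0.00708333.
Recurrence: B ← B·(1+r) − £1,250.00.
Month 1: interest £34.28; balance after payment £3,624.28.
Month 2: interest £25.67; balance after payment £2,399.96.
Month 3: interest £17.00; balance after payment £1,166.96.
Month 4: interest £8.27; balance after payment £0.00.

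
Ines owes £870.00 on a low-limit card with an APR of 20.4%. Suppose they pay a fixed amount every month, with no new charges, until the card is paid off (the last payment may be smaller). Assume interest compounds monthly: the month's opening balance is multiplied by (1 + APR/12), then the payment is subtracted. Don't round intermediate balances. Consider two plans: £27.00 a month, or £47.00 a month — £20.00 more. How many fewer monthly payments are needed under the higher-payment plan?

25 fewer payments

Monthly rate r = 20.4%/12 = 1.7% = 0.017.
At £27.00/mo: n = ⌈−ln(1 − rB₀/P)/ln(1+r)⌉ = 48 payments (last £2.09); total interest = total paid − £870.00 = £401.09.
At £47.00/mo: 23 payments (last £19.65); total interest £183.65.
Payments saved = 48 − 23 = 25.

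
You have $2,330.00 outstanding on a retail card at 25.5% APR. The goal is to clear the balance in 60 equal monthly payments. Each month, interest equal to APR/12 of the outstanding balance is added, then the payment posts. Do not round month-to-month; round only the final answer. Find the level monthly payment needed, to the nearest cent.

Monthly rate r = 25.5%/12 = 2.125% = 0.02125.
Level-payment amortization: P = B₀·r / (1 − (1+r)^(−n)) = 2330.00·0.02125 / (1 − 1.02125^(−60)).
Denominator 1 − (1+r)^(−60) = 0.71681136.
P = 49.5125 / 0.71681136 ≈ 69.07.

$69.07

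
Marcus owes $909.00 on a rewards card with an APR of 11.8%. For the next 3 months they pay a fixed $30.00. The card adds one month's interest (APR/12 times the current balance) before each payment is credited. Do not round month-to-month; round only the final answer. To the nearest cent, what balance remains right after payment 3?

Monthly rate r = 11.8%/12 = 0.983333% = 0.00983333.
Each month: B ← B·(1+r) − $30.00.
Month 1: interest $8.94; balance after payment $887.94.
Month 2: interest $8.73; balance after payment $866.67.
Month 3: interest $8.52; balance after payment $845.19.

$845.19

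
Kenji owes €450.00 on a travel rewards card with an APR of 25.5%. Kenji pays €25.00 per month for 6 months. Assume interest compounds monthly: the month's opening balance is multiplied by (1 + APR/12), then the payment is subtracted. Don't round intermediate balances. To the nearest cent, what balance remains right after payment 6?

€352.31

Monthly rate r = 25.5%/12 = 2.125% = 0.02125.
Each month: B ← B·(1+r) − €25.00.
Month 1: interest €9.56; balance after payment €434.56.
Month 2: interest €9.23; balance after payment €418.80.
Month 3: interest €8.90; balance after payment €402.70.
Month 4: interest €8.56; balance after payment €386.25.
Month 5: interest €8.21; balance after payment €369.46.
Month 6: interest €7.85; balance after payment €352.31.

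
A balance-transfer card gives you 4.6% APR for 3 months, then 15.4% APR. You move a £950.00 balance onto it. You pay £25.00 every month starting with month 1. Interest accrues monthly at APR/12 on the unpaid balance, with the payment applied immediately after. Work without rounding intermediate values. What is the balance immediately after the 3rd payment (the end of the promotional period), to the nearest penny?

£885.68

Promo months 1–3 at r₀ = 4.6%/12 = 0.00383333; months 4+ at r₁ = 15.4%/12 = 0.0128333.
After month 3: iterate B ← B·(1+r₀) − £25.00 for 3 months → £885.68.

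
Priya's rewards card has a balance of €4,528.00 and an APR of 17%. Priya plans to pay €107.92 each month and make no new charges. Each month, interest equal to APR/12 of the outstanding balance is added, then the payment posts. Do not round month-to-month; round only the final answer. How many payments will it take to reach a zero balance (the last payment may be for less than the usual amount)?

Monthly rate r = 17%/12 = 1.41667% = 0.0141667.
Recurrence: B ← B·(1+r) − €107.92.
Month 1: interest €64.15; balance after payment €4,484.23.
Month 2: interest €63.53; balance after payment €4,439.83.
Closed form: n = −ln(1 − rB₀/P)/ln(1+r) = −ln(0.40561)/ln(1.01417) ≈ 64.147, so the balance reaches zero during payment 65.

65 months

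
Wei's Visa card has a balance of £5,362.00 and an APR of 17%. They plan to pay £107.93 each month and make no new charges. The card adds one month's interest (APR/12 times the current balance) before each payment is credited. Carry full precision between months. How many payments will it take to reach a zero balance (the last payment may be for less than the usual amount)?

Monthly rate r = 17%/12 = 1.41667% = 0.0141667.
Recurrence: B ← B·(1+r) − £107.93.
Month 1: interest £75.96; balance after payment £5,330.03.
Month 2: interest £75.51; balance after payment £5,297.61.
Closed form: n = −ln(1 − rB₀/P)/ln(1+r) = −ln(0.2962)/ln(1.01417) ≈ 86.494, so the balance reaches zero during payment 87.

87 months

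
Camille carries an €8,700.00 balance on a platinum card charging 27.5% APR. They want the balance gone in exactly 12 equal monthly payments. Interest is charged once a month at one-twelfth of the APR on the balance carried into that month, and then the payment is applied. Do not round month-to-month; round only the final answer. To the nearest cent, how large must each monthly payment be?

Monthly rate r = 27.5%/12 = 2.29167% = 0.0229167.
Level-payment amortization: P = B₀·r / (1 − (1+r)^(−n)) = 8700.00·0.0229167 / (1 − 1.02292^(−12)).
Denominator 1 − (1+r)^(−12) = 0.23806672.
P = 199.375 / 0.23806672 ≈ 837.48.

€837.48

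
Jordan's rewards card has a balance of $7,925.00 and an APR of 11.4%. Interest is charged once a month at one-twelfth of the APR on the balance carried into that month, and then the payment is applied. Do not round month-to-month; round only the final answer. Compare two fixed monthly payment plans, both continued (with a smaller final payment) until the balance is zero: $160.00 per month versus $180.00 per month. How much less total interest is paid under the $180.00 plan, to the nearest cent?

$447.64

Monthly rate r = 11.4%/12 = 0.95% = 0.0095.
At $160.00/mo: n = ⌈−ln(1 − rB₀/P)/ln(1+r)⌉ = 68 payments (last $41.01); total interest = total paid − $7,925.00 = $2,836.01.
At $180.00/mo: 58 payments (last $53.37); total interest $2,388.37.
Interest saved = $2,836.01 − $2,388.37 = $447.64.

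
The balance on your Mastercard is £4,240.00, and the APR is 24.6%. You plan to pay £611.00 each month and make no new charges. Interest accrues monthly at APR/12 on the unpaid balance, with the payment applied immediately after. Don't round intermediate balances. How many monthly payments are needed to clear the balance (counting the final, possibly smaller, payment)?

Monthly rate r = 24.6%/12 = 2.05% = 0.0205.
Recurrence: B ← B·(1+r) − £611.00.
Month 1: interest £86.92; balance after payment £3,715.92.
Month 2: interest £76.18; balance after payment £3,181.10.
Closed form: n = −ln(1 − rB₀/P)/ln(1+r) = −ln(0.85774)/ln(1.0205) ≈ 7.562, so the balance reaches zero during payment 8.

8 months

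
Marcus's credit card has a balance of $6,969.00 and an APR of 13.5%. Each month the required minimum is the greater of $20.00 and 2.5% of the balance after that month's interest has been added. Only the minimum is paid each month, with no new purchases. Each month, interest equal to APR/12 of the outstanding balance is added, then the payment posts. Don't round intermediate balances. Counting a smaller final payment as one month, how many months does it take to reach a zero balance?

207 months

Monthly rate r = 13.5%/12 = 1.125% = 0.01125.
While 2.5% of the post-interest balance exceeds $20.00, each month B ← (B·(1+r))·(1 − 0.025), i.e. B shrinks by the factor (1+r)·0.975 = 0.98597.
This holds for months 1–154. Entering month 155 the balance is $790.85; 2.5% of the post-interest balance is now below $20.00, so the flat $20.00 minimum applies from here.
From month 155 a fixed $20.00 at rate r clears $790.85 in 53 more payments. Total: 154 + 53 = 207 months.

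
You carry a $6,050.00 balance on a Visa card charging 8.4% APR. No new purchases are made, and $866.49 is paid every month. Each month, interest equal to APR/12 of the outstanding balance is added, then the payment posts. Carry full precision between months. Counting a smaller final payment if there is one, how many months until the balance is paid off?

8 months

Monthly rate r = 8.4%/12 = 0.7% = 0.007.
Recurrence: B ← B·(1+r) − $866.49.
Month 1: interest $42.35; balance after payment $5,225.86.
Month 2: interest $36.58; balance after payment $4,395.95.
Closed form: n = −ln(1 − rB₀/P)/ln(1+r) = −ln(0.95112)/ln(1.007) ≈ 7.184, so the balance reaches zero during payment 8.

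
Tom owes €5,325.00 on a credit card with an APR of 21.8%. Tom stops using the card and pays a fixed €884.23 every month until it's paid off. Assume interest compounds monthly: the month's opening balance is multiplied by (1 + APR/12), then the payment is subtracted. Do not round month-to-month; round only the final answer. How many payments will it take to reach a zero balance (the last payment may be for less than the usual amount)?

Monthly rate r = 21.8%/12 = 1.81667% = 0.0181667.
Recurrence: B ← B·(1+r) − €884.23.
Month 1: interest €96.74; balance after payment €4,537.51.
Month 2: interest €82.43; balance after payment €3,735.71.
Closed form: n = −ln(1 − rB₀/P)/ln(1+r) = −ln(0.8906)/ln(1.01817) ≈ 6.436, so the balance reaches zero during payment 7.

7 payments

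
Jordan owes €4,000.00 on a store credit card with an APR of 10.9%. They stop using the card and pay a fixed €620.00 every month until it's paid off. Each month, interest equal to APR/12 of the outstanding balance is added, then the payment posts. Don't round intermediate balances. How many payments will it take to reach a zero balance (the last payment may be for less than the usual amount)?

7 months

Monthly rate r = 10.9%/12 = 0.908333% = 0.00908333.
Recurrence: B ← B·(1+r) − €620.00.
Month 1: interest €36.33; balance after payment €3,416.33.
Month 2: interest €31.03; balance after payment €2,827.37.
Closed form: n = −ln(1 − rB₀/P)/ln(1+r) = −ln(0.9414)/ln(1.00908) ≈ 6.679, so the balance reaches zero during payment 7.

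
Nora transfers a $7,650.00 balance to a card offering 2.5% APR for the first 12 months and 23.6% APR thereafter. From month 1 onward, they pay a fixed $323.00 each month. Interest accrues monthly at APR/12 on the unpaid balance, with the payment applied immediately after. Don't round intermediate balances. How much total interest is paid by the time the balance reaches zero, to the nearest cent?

$752.32

Promo months 1–12 at r₀ = 2.5%/12 = 0.00208333; months 13+ at r₁ = 23.6%/12 = 0.0196667.
After month 12: iterate B ← B·(1+r₀) − $323.00 for 12 months → $3,922.73.
Then at r₁ with $323.00/mo: n₂ = −ln(1 − r₁·B/P)/ln(1+r₁) ≈ 14.01 → 15 more payments.
Total paid = 26·$323.00 + $4.32 = $8,402.32; interest = $8,402.32 − $7,650.00 = $752.32.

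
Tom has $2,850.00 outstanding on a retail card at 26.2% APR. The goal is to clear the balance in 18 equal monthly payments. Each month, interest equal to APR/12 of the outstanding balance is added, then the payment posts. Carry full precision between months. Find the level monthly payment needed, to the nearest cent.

Monthly rate r = 26.2%/12 = 2.18333% = 0.0218333.
Level-payment amortization: P = B₀·r / (1 − (1+r)^(−n)) = 2850.00·0.0218333 / (1 − 1.02183^(−18)).
Denominator 1 − (1+r)^(−18) = 0.322110641.
P = 62.225 / 0.322110641 ≈ 193.18.

$193.18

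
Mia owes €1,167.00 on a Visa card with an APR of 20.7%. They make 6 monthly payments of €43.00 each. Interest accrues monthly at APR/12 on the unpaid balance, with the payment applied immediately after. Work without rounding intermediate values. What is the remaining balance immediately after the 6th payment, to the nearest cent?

€1,023.73

Monthly rate r = 20.7%/12 = 1.725% = 0.01725.
Each month: B ← B·(1+r) − €43.00.
Month 1: interest €20.13; balance after payment €1,144.13.
Month 2: interest €19.74; balance after payment €1,120.87.
Month 3: interest €19.33; balance after payment €1,097.20.
Month 4: interest €18.93; balance after payment €1,073.13.
Month 5: interest €18.51; balance after payment €1,048.64.
Month 6: interest €18.09; balance after payment €1,023.73.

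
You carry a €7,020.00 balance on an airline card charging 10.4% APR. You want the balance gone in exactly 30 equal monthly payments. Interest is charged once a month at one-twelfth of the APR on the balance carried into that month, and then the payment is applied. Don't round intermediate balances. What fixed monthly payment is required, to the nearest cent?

Monthly rate r = 10.4%/12 = 0.866667% = 0.00866667.
Level-payment amortization: P = B₀·r / (1 − (1+r)^(−n)) = 7020.00·0.00866667 / (1 − 1.00867^(−30)).
Denominator 1 − (1+r)^(−30) = 0.228084199.
P = 60.84 / 0.228084199 ≈ 266.74.

€266.74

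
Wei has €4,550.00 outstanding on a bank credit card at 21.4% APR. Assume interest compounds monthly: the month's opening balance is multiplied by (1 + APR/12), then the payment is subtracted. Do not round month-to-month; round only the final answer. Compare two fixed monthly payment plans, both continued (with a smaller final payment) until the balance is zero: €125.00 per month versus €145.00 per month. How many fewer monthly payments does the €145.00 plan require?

Monthly rate r = 21.4%/12 = 1.78333% = 0.0178333.
At €125.00/mo: n = ⌈−ln(1 − rB₀/P)/ln(1+r)⌉ = 60 payments (last €31.71); total interest = total paid − €4,550.00 = €2,856.71.
At €145.00/mo: 47 payments (last €57.42); total interest €2,177.42.
Payments saved = 60 − 47 = 13.

13 fewer payments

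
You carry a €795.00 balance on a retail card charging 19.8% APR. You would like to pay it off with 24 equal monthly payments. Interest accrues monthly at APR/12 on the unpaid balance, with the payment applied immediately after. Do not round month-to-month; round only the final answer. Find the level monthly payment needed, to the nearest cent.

€40.38

Monthly rate r = 19.8%/12 = 1.65% = 0.0165.
Level-payment amortization: P = B₀·r / (1 − (1+r)^(−n)) = 795.00·0.0165 / (1 − 1.0165^(−24)).
Denominator 1 − (1+r)^(−24) = 0.324814964.
P = 13.1175 / 0.324814964 ≈ 40.38.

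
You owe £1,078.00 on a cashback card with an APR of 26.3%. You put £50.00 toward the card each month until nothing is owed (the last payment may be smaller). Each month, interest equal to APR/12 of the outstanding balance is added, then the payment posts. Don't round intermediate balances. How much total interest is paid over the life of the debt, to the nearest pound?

£397

Monthly rate r = 26.3%/12 = 2.19167% = 0.0219167.
Payoff takes n = ⌈−ln(1 − rB₀/P)/ln(1+r)⌉ = ⌈29.504⌉ = 30 payments; the last is £25.35.
Total paid = 29·£50.00 + £25.35 = £1,475.35.
Total interest = total paid − principal = £1,475.35 − £1,078.00 = £397.35.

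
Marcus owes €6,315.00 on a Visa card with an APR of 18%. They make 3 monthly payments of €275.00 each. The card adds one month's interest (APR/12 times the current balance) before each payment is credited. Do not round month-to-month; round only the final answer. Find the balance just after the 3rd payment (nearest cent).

€5,766.02

Monthly rate r = 18%/12 = 1.5% = 0.015.
Each month: B ← B·(1+r) − €275.00.
Month 1: interest €94.72; balance after payment €6,134.73.
Month 2: interest €92.02; balance after payment €5,951.75.
Month 3: interest €89.28; balance after payment €5,766.02.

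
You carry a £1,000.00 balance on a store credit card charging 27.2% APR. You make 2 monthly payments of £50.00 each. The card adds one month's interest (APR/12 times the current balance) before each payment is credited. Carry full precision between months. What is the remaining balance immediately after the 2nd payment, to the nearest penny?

Monthly rate r = 27.2%/12 = 2.26667% = 0.0226667.
Each month: B ← B·(1+r) − £50.00.
Month 1: interest £22.67; balance after payment £972.67.
Month 2: interest £22.05; balance after payment £944.71.

£944.71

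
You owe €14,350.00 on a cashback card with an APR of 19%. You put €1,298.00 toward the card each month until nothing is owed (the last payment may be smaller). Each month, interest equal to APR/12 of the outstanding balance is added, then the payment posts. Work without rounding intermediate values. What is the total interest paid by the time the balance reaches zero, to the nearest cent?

Monthly rate r = 19%/12 = 1.58333% = 0.0158333.
Payoff takes n = ⌈−ln(1 − rB₀/P)/ln(1+r)⌉ = ⌈12.249⌉ = 13 payments; the last is €325.38.
Total paid = 12·€1,298.00 + €325.38 = €15,901.38.
Total interest = total paid − principal = €15,901.38 − €14,350.00 = €1,551.38.

€1,551.38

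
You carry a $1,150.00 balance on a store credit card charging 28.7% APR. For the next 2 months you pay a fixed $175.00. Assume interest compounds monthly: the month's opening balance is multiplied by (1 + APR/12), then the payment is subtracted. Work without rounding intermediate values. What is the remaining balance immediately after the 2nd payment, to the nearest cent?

Monthly rate r = 28.7%/12 = 2.39167% = 0.0239167.
Each month: B ← B·(1+r) − $175.00.
Month 1: interest $27.50; balance after payment $1,002.50.
Month 2: interest $23.98; balance after payment $851.48.

$851.48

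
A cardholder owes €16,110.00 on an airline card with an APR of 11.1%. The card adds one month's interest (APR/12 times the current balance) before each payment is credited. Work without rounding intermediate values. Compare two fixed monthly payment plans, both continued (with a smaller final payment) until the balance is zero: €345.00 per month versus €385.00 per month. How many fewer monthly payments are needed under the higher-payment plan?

Monthly rate r = 11.1%/12 = 0.925% = 0.00925.
At €345.00/mo: n = ⌈−ln(1 − rB₀/P)/ln(1+r)⌉ = 62 payments (last €145.12); total interest = total paid − €16,110.00 = €5,080.12.
At €385.00/mo: 54 payments (last €62.51); total interest €4,357.51.
Payments saved = 62 − 54 = 8.

8 fewer payments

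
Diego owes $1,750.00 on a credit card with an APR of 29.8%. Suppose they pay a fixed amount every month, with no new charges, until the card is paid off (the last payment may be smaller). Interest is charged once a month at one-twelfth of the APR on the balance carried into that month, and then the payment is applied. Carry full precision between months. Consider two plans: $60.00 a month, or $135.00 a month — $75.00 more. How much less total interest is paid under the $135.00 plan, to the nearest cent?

$1,013.53

Monthly rate r = 29.8%/12 = 2.48333% = 0.0248333.
At $60.00/mo: n = ⌈−ln(1 − rB₀/P)/ln(1+r)⌉ = 53 payments (last $31.74); total interest = total paid − $1,750.00 = $1,401.74.
At $135.00/mo: 16 payments (last $113.21); total interest $388.21.
Interest saved = $1,401.74 − $388.21 = $1,013.53.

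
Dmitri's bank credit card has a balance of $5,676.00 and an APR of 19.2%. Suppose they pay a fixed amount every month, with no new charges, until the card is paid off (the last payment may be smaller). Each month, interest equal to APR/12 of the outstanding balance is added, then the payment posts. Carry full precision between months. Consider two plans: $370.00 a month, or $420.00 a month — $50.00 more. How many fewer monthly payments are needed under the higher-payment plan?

2 fewer payments

Monthly rate r = 19.2%/12 = 1.6% = 0.016.
At $370.00/mo: n = ⌈−ln(1 − rB₀/P)/ln(1+r)⌉ = 18 payments (last $275.26); total interest = total paid − $5,676.00 = $889.26.
At $420.00/mo: 16 payments (last $147.28); total interest $771.28.
Payments saved = 18 − 16 = 2.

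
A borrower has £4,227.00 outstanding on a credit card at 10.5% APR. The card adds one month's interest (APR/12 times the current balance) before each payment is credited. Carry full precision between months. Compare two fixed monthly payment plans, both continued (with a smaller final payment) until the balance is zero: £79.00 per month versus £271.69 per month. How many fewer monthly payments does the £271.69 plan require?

56 fewer payments

Monthly rate r = 10.5%/12 = 0.875% = 0.00875.
At £79.00/mo: n = ⌈−ln(1 − rB₀/P)/ln(1+r)⌉ = 73 payments (last £38.09); total interest = total paid − £4,227.00 = £1,499.09.
At £271.69/mo: 17 payments (last £216.83); total interest £336.87.
Payments saved = 73 − 17 = 56.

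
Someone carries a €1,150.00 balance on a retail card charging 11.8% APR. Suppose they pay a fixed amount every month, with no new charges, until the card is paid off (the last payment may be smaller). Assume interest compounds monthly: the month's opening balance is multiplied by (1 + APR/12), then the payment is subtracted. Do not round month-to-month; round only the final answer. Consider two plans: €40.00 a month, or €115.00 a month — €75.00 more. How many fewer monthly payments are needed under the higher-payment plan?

Monthly rate r = 11.8%/12 = 0.983333% = 0.00983333.
At €40.00/mo: n = ⌈−ln(1 − rB₀/P)/ln(1+r)⌉ = 34 payments (last €38.26); total interest = total paid − €1,150.00 = €208.26.
At €115.00/mo: 11 payments (last €66.62); total interest €66.62.
Payments saved = 34 − 11 = 23.

23 fewer payments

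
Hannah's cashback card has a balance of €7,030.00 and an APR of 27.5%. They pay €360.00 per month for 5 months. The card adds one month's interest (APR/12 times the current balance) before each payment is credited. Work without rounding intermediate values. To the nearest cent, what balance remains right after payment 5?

Monthly rate r = 27.5%/12 = 2.29167% = 0.0229167.
Each month: B ← B·(1+r) − €360.00.
Month 1: interest €161.10; balance after payment €6,831.10.
Month 2: interest €156.55; balance after payment €6,627.65.
Month 3: interest €151.88; balance after payment €6,419.53.
Month 4: interest €147.11; balance after payment €6,206.65.
Month 5: interest €142.24; balance after payment €5,988.88.

€5,988.88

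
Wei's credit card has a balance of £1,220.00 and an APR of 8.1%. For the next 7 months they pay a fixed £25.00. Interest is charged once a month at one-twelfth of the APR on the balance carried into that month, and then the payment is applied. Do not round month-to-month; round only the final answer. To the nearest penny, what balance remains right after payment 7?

£1,100.24

Monthly rate r = 8.1%/12 = 0.675% = 0.00675.
Each month: B ← B·(1+r) − £25.00.
Month 1: interest £8.23; balance after payment £1,203.23.
Month 2: interest £8.12; balance after payment £1,186.36.
Month 3: interest £8.01; balance after payment £1,169.36.
Month 4: interest £7.89; balance after payment £1,152.26.
Month 5: interest £7.78; balance after payment £1,135.04.
Month 6: interest £7.66; balance after payment £1,117.70.
Month 7: interest £7.54; balance after payment £1,100.24.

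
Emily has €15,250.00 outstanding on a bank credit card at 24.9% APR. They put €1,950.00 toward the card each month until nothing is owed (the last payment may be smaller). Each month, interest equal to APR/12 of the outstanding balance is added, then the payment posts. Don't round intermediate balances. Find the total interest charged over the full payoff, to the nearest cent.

Monthly rate r = 24.9%/12 = 2.075% = 0.02075.
Payoff takes n = ⌈−ln(1 − rB₀/P)/ln(1+r)⌉ = ⌈8.622⌉ = 9 payments; the last is €1,216.71.
Total paid = 8·€1,950.00 + €1,216.71 = €16,816.71.
Total interest = total paid − principal = €16,816.71 − €15,250.00 = €1,566.71.

€1,566.71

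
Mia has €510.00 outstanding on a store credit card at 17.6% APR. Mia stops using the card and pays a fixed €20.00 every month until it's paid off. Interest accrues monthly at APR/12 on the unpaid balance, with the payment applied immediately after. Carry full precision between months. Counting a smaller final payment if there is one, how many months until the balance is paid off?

33 payments

Monthly rate r = 17.6%/12 = 1.46667% = 0.0146667.
Recurrence: B ← B·(1+r) − €20.00.
Month 1: interest €7.48; balance after payment €497.48.
Month 2: interest €7.30; balance after payment €484.78.
Closed form: n = −ln(1 − rB₀/P)/ln(1+r) = −ln(0.626)/ln(1.01467) ≈ 32.170, so the balance reaches zero during payment 33.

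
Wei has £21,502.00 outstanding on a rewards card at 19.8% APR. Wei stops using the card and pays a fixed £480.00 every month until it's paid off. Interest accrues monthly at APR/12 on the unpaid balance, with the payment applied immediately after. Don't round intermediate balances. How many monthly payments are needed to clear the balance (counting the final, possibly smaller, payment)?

Monthly rate r = 19.8%/12 = 1.65% = 0.0165.
Recurrence: B ← B·(1+r) − £480.00.
Month 1: interest £354.78; balance after payment £21,376.78.
Month 2: interest £352.72; balance after payment £21,249.50.
Closed form: n = −ln(1 − rB₀/P)/ln(1+r) = −ln(0.26087)/ln(1.0165) ≈ 82.109, so the balance reaches zero during payment 83.

83 payments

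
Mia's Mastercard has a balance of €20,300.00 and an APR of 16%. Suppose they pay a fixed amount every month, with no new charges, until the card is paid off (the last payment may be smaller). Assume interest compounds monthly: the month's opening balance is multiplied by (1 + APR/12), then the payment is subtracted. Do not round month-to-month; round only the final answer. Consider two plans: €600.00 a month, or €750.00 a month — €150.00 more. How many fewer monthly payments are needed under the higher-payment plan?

Monthly rate r = 16%/12 = 1.33333% = 0.0133333.
At €600.00/mo: n = ⌈−ln(1 − rB₀/P)/ln(1+r)⌉ = 46 payments (last €174.04); total interest = total paid − €20,300.00 = €6,874.04.
At €750.00/mo: 34 payments (last €600.13); total interest €5,050.13.
Payments saved = 46 − 34 = 12.

12 fewer payments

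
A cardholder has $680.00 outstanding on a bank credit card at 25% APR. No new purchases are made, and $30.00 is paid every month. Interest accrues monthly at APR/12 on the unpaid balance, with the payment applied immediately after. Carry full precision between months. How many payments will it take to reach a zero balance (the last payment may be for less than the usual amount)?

Monthly rate r = 25%/12 = 2.08333% = 0.0208333.
Recurrence: B ← B·(1+r) − $30.00.
Month 1: interest $14.17; balance after payment $664.17.
Month 2: interest $13.84; balance after payment $648.00.
Closed form: n = −ln(1 − rB₀/P)/ln(1+r) = −ln(0.52778)/ln(1.02083) ≈ 30.994, so the balance reaches zero during payment 31.

31 months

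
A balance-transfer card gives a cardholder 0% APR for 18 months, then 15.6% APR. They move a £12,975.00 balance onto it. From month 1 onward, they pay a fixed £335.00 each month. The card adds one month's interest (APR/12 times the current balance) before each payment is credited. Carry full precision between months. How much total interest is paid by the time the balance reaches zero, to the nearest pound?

Promo months 1–18 at r₀ = 0%/12 = 0; months 19+ at r₁ = 15.6%/12 = 0.013.
After month 18 (no interest yet): B = £12,975.00 − 18·£335.00 = £6,945.00.
Then at r₁ with £335.00/mo: n₂ = −ln(1 − r₁·B/P)/ln(1+r₁) ≈ 24.31 → 25 more payments.
Total paid = 42·£335.00 + £105.43 = £14,175.43; interest = £14,175.43 − £12,975.00 = £1,200.43.

£1,200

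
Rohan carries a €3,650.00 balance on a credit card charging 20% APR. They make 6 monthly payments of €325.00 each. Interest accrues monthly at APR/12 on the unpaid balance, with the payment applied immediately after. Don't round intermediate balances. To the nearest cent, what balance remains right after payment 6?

€1,997.47

Monthly rate r = 20%/12 = 1.66667% = 0.0166667.
Each month: B ← B·(1+r) − €325.00.
Month 1: interest €60.83; balance after payment €3,385.83.
Month 2: interest €56.43; balance after payment €3,117.26.
Month 3: interest €51.95; balance after payment €2,844.22.
Month 4: interest €47.40; balance after payment €2,566.62.
Month 5: interest €42.78; balance after payment €2,284.40.
Month 6: interest €38.07; balance after payment €1,997.47.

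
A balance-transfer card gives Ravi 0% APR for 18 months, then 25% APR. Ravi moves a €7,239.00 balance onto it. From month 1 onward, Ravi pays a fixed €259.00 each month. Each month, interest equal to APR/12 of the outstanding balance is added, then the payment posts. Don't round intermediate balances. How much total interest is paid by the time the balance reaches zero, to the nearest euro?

Promo months 1–18 at r₀ = 0%/12 = 0; months 19+ at r₁ = 25%/12 = 0.0208333.
After month 18 (no interest yet): B = €7,239.00 − 18·€259.00 = €2,577.00.
Then at r₁ with €259.00/mo: n₂ = −ln(1 − r₁·B/P)/ln(1+r₁) ≈ 11.27 → 12 more payments.
Total paid = 29·€259.00 + €69.39 = €7,580.39; interest = €7,580.39 − €7,239.00 = €341.39.

€341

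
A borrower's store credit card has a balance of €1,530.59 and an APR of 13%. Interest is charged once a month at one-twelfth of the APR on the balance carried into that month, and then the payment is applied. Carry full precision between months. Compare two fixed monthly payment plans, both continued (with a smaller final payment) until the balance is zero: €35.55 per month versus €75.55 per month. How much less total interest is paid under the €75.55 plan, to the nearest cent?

Monthly rate r = 13%/12 = 1.08333% = 0.0108333.
At €35.55/mo: n = ⌈−ln(1 − rB₀/P)/ln(1+r)⌉ = 59 payments (last €10.60); total interest = total paid − €1,530.59 = €541.91.
At €75.55/mo: 23 payments (last €75.29); total interest €206.80.
Interest saved = €541.91 − €206.80 = €335.11.

€335.11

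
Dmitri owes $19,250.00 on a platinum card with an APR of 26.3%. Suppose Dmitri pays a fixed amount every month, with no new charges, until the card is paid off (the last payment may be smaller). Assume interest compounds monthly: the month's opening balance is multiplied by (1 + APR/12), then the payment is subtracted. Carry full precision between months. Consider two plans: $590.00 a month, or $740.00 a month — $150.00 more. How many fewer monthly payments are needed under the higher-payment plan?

19 fewer payments

Monthly rate r = 26.3%/12 = 2.19167% = 0.0219167.
At $590.00/mo: n = ⌈−ln(1 − rB₀/P)/ln(1+r)⌉ = 58 payments (last $538.85); total interest = total paid − $19,250.00 = $14,918.85.
At $740.00/mo: 39 payments (last $697.88); total interest $9,567.88.
Payments saved = 58 − 39 = 19.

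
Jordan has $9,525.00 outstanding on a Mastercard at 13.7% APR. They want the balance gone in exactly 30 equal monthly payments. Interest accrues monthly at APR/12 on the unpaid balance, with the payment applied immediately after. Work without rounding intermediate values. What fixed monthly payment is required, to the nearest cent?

Monthly rate r = 13.7%/12 = 1.14167% = 0.0114167.
Level-payment amortization: P = B₀·r / (1 − (1+r)^(−n)) = 9525.00·0.0114167 / (1 − 1.01142^(−30)).
Denominator 1 − (1+r)^(−30) = 0.288627908.
P = 108.744 / 0.288627908 ≈ 376.76.

$376.76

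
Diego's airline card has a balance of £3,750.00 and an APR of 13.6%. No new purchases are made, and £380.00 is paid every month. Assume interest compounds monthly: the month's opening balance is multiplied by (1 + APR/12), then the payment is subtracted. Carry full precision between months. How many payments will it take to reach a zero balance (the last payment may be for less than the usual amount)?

Monthly rate r = 13.6%/12 = 1.13333% = 0.0113333.
Recurrence: B ← B·(1+r) − £380.00.
Month 1: interest £42.50; balance after payment £3,412.50.
Month 2: interest £38.67; balance after payment £3,071.18.
Closed form: n = −ln(1 − rB₀/P)/ln(1+r) = −ln(0.88816)/ln(1.01133) ≈ 10.524, so the balance reaches zero during payment 11.

11 payments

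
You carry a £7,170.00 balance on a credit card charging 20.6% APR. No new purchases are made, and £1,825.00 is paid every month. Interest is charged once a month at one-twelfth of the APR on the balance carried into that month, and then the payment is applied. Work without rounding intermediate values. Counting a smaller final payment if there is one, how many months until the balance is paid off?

5 payments

Monthly rate r = 20.6%/12 = 1.71667% = 0.0171667.
Recurrence: B ← B·(1+r) − £1,825.00.
Month 1: interest £123.09; balance after payment £5,468.09.
Month 2: interest £93.87; balance after payment £3,736.95.
Month 3: interest £64.15; balance after payment £1,976.10.
Month 4: interest £33.92; balance after payment £185.03.
Month 5: interest £3.18; balance after payment £0.00.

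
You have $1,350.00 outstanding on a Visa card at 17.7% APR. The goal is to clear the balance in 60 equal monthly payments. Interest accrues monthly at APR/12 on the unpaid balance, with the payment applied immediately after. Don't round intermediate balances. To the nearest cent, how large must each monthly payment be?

$34.06

Monthly rate r = 17.7%/12 = 1.475% = 0.01475.
Level-payment amortization: P = B₀·r / (1 − (1+r)^(−n)) = 1350.00·0.01475 / (1 − 1.01475^(−60)).
Denominator 1 − (1+r)^(−60) = 0.584609652.
P = 19.9125 / 0.584609652 ≈ 34.06.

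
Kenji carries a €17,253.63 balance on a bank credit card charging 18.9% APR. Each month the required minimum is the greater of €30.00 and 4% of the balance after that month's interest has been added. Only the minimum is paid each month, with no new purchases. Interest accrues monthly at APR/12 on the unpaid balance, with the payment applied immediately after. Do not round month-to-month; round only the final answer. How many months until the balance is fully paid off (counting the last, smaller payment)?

Monthly rate r = 18.9%/12 = 1.575% = 0.01575.
While 4% of the post-interest balance exceeds €30.00, each month B ← (B·(1+r))·(1 − 0.04), i.e. B shrinks by the factor (1+r)·0.96 = 0.97512.
This holds for months 1–126. Entering month 127 the balance is €721.43; 4% of the post-interest balance is now below €30.00, so the flat €30.00 minimum applies from here.
From month 127 a fixed €30.00 at rate r clears €721.43 in 31 more payments. Total: 126 + 31 = 157 months.

157 months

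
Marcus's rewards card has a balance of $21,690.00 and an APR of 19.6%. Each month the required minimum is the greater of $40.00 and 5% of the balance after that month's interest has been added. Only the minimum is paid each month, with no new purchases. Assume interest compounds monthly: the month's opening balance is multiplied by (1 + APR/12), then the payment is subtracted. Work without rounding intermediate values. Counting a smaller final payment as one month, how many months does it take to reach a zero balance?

119 months

Monthly rate r = 19.6%/12 = 1.63333% = 0.0163333.
While 5% of the post-interest balance exceeds $40.00, each month B ← (B·(1+r))·(1 − 0.05), i.e. B shrinks by the factor (1+r)·0.95 = 0.96552.
This holds for months 1–95. Entering month 96 the balance is $773.46; 5% of the post-interest balance is now below $40.00, so the flat $40.00 minimum applies from here.
From month 96 a fixed $40.00 at rate r clears $773.46 in 24 more payments. Total: 95 + 24 = 119 months.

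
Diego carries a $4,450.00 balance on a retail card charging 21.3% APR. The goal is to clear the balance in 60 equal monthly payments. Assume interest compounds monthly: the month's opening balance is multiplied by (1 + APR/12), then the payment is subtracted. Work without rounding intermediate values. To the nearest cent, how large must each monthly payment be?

$121.14

Monthly rate r = 21.3%/12 = 1.775% = 0.01775.
Level-payment amortization: P = B₀·r / (1 − (1+r)^(−n)) = 4450.00·0.01775 / (1 − 1.01775^(−60)).
Denominator 1 − (1+r)^(−60) = 0.652036783.
P = 78.9875 / 0.652036783 ≈ 121.14.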